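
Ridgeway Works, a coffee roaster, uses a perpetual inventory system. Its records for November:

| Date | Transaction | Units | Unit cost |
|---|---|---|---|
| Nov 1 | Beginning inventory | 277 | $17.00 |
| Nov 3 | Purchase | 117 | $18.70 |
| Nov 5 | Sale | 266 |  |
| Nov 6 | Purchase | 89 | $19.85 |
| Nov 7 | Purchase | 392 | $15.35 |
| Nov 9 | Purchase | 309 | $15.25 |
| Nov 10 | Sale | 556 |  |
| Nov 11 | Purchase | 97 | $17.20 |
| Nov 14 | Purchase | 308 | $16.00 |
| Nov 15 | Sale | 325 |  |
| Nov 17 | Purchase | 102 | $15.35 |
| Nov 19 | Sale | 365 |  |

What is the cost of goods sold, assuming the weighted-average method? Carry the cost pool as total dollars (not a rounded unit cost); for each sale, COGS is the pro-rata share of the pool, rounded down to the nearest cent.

COGS = $24,687.19

After Nov 1: 277 on hand, pool $4,709.00 (≈ $17.0000 each)
After Nov 3: 394 on hand, pool $6,896.90 (≈ $17.5048 each)
Nov 5, sell 266: 266/394 × $6,896.90 → $4,656.28
After Nov 6: 217 on hand, pool $4,007.27 (≈ $18.4667 each)
After Nov 7: 609 on hand, pool $10,024.47 (≈ $16.4605 each)
After Nov 9: 918 on hand, pool $14,736.72 (≈ $16.0531 each)
Nov 10, sell 556: 556/918 × $14,736.72 → $8,925.50
After Nov 11: 459 on hand, pool $7,479.62 (≈ $16.2955 each)
After Nov 14: 767 on hand, pool $12,407.62 (≈ $16.1768 each)
Nov 15, sell 325: 325/767 × $12,407.62 → $5,257.46
After Nov 17: 544 on hand, pool $8,715.86 (≈ $16.0218 each)
Nov 19, sell 365: 365/544 × $8,715.86 → $5,847.95
Total COGS = $4,656.28 + $8,925.50 + $5,257.46 + $5,847.95 = $24,687.19
Ending inventory (cost pool remaining) = $2,867.91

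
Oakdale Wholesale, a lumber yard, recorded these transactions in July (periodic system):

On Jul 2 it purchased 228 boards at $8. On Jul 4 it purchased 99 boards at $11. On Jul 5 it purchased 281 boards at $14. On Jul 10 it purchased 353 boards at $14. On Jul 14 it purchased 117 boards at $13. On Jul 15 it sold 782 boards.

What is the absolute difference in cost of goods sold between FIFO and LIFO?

FIFO COGS: 228 @ $8 + 99 @ $11 + 281 @ $14 + 174 @ $14 = $9,283
LIFO COGS: 117 @ $13 + 353 @ $14 + 281 @ $14 + 31 @ $11 = $10,738
Difference = |$9,283 − $10,738| = $1,455

$1,455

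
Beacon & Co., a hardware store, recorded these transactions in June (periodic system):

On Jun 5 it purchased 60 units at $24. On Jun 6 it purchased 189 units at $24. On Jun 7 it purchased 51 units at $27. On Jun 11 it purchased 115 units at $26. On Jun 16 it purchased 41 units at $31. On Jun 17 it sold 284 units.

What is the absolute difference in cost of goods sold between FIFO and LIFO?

$565

FIFO COGS: 60 @ $24 + 189 @ $24 + 35 @ $27 = $6,921
LIFO COGS: 41 @ $31 + 115 @ $26 + 51 @ $27 + 77 @ $24 = $7,486
Difference = |$6,921 − $7,486| = $565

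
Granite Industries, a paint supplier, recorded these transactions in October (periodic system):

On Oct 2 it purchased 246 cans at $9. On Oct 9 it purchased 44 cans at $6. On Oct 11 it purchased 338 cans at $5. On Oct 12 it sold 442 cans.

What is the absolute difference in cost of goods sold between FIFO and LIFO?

FIFO COGS: 246 @ $9 + 44 @ $6 + 152 @ $5 = $3,238
LIFO COGS: 338 @ $5 + 44 @ $6 + 60 @ $9 = $2,494
Difference = |$3,238 − $2,494| = $744

$744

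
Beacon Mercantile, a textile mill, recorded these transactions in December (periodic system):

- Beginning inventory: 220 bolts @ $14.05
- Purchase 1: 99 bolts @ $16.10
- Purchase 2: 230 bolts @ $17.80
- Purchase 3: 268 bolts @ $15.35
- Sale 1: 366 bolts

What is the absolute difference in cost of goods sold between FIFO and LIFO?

FIFO COGS: 220 @ $14.05 + 99 @ $16.10 + 47 @ $17.80 = $5,521.50
LIFO COGS: 268 @ $15.35 + 98 @ $17.80 = $5,858.20
Difference = |$5,521.50 − $5,858.20| = $336.70

$336.70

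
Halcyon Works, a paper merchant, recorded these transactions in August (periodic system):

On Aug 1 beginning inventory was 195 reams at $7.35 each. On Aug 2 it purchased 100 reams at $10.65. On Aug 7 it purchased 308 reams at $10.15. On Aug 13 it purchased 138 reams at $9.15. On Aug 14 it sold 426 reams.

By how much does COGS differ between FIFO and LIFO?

FIFO COGS: 195 @ $7.35 + 100 @ $10.65 + 131 @ $10.15 = $3,827.90
LIFO COGS: 138 @ $9.15 + 288 @ $10.15 = $4,185.90
Difference = |$3,827.90 − $4,185.90| = $358.00

$358.00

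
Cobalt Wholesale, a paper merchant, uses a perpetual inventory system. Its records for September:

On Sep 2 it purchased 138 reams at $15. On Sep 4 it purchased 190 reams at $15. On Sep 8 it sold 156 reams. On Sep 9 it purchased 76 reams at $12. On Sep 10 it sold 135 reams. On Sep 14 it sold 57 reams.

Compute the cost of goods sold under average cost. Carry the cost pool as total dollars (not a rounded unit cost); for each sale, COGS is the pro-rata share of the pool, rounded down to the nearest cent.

After Sep 2: 138 on hand, pool $2,070.00 (≈ $15.0000 each)
After Sep 4: 328 on hand, pool $4,920.00 (≈ $15.0000 each)
Sep 8, sell 156: 156/328 × $4,920.00 → $2,340.00
After Sep 9: 248 on hand, pool $3,492.00 (≈ $14.0806 each)
Sep 10, sell 135: 135/248 × $3,492.00 → $1,900.88
Sep 14, sell 57: 57/113 × $1,591.12 → $802.60
Total COGS = $2,340.00 + $1,900.88 + $802.60 = $5,043.48
Ending inventory (cost pool remaining) = $788.52

COGS = $5,043.48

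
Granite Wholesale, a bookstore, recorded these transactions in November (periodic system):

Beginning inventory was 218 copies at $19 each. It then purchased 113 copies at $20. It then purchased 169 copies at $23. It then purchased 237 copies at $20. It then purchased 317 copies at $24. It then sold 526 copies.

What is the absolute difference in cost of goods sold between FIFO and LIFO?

FIFO COGS: 218 @ $19 + 113 @ $20 + 169 @ $23 + 26 @ $20 = $10,809
LIFO COGS: 317 @ $24 + 209 @ $20 = $11,788
Difference = |$10,809 − $11,788| = $979

$979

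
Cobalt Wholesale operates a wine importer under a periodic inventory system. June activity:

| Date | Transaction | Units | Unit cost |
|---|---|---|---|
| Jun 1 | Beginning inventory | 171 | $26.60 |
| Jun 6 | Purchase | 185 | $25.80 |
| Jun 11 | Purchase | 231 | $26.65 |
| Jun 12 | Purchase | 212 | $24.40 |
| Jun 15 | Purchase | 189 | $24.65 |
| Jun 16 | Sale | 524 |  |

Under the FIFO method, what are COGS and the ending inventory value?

Jun 16, 524 sold [FIFO — oldest first]: 171 @ $26.60 + 185 @ $25.80 + 168 @ $26.65 = $13,798.80
Ending inventory: 63 @ $26.65 + 212 @ $24.40 + 189 @ $24.65 = $11,510.60
Check: goods available $25,309.40 = COGS $13,798.80 + ending $11,510.60

COGS = $13,798.80; ending inventory = $11,510.60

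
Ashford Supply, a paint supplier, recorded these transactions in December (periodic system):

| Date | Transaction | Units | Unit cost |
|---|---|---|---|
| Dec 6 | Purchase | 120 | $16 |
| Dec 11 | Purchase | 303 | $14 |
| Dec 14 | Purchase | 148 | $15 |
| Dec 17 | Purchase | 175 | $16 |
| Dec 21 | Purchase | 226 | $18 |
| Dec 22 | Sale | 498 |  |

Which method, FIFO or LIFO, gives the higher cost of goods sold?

FIFO COGS: 120 @ $16 + 303 @ $14 + 75 @ $15 = $7,287
LIFO COGS: 226 @ $18 + 175 @ $16 + 97 @ $15 = $8,323

LIFO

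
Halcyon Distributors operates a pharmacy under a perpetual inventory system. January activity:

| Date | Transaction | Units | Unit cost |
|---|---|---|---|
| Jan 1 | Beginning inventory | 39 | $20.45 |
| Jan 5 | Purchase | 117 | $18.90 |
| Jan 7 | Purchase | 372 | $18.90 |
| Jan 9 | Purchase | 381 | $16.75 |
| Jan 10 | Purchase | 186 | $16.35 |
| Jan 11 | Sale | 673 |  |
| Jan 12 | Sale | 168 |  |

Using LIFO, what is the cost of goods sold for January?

Jan 11, 673 sold [LIFO — newest first]: 186 @ $16.35 + 381 @ $16.75 + 106 @ $18.90 = $11,426.25
Jan 12, 168 sold [LIFO — newest first]: 168 @ $18.90 = $3,175.20
Total COGS = $11,426.25 + $3,175.20 = $14,601.45
Ending inventory: 39 @ $20.45 + 117 @ $18.90 + 98 @ $18.90 = $4,861.05
Check: goods available $19,462.50 = COGS $14,601.45 + ending $4,861.05

COGS = $14,601.45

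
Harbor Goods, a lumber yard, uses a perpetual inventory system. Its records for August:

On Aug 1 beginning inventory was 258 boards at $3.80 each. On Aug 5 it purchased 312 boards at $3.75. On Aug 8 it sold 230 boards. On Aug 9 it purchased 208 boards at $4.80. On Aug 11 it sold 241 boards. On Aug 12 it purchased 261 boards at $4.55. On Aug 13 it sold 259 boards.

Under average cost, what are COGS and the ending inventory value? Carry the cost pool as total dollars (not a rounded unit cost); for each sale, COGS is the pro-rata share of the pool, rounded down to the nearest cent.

COGS = $2,995.09; ending inventory = $1,341.26

After Aug 1: 258 on hand, pool $980.40 (≈ $3.8000 each)
After Aug 5: 570 on hand, pool $2,150.40 (≈ $3.7726 each)
Aug 8, sell 230: 230/570 × $2,150.40 → $867.70
After Aug 9: 548 on hand, pool $2,281.10 (≈ $4.1626 each)
Aug 11, sell 241: 241/548 × $2,281.10 → $1,003.18
After Aug 12: 568 on hand, pool $2,465.47 (≈ $4.3406 each)
Aug 13, sell 259: 259/568 × $2,465.47 → $1,124.21
Total COGS = $867.70 + $1,003.18 + $1,124.21 = $2,995.09
Ending inventory (cost pool remaining) = $1,341.26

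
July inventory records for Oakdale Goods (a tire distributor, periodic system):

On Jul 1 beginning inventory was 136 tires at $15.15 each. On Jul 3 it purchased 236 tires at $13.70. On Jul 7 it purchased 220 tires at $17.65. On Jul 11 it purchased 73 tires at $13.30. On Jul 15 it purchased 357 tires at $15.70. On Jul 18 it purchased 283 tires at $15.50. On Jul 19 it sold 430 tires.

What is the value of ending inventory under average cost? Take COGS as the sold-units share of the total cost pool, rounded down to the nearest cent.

Ending inventory = $13,503.10

Jul 19, sell 430: 430/1305 × $20,138.90 → $6,635.80
Ending inventory (cost pool remaining) = $13,503.10
Check: goods available $20,138.90 = COGS $6,635.80 + ending $13,503.10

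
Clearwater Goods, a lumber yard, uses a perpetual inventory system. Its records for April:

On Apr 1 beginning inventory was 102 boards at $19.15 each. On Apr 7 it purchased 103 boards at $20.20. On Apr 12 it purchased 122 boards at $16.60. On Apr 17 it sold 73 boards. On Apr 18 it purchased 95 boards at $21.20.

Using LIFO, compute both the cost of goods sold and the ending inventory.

COGS = $1,211.80; ending inventory = $6,861.30

Apr 17, 73 sold [LIFO — newest first]: 73 @ $16.60 = $1,211.80
Ending inventory: 102 @ $19.15 + 103 @ $20.20 + 49 @ $16.60 + 95 @ $21.20 = $6,861.30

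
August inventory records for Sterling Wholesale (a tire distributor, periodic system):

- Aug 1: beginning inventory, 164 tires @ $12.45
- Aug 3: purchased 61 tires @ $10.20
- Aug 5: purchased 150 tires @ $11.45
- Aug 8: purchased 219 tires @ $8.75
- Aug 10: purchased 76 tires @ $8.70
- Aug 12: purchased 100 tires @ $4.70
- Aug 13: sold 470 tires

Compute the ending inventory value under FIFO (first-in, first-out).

Ending inventory = $2,216.20

Aug 13, 470 sold [FIFO — oldest first]: 164 @ $12.45 + 61 @ $10.20 + 150 @ $11.45 + 95 @ $8.75 = $5,212.75
Ending inventory: 124 @ $8.75 + 76 @ $8.70 + 100 @ $4.70 = $2,216.20
Check: goods available $7,428.95 = COGS $5,212.75 + ending $2,216.20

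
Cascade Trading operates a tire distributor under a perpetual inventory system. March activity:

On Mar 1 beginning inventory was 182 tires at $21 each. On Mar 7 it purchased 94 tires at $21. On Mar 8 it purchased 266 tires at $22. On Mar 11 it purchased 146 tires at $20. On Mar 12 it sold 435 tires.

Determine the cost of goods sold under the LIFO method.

COGS = $9,255

Mar 12, 435 sold [LIFO — newest first]: 146 @ $20 + 266 @ $22 + 23 @ $21 = $9,255
Ending inventory: 182 @ $21 + 71 @ $21 = $5,313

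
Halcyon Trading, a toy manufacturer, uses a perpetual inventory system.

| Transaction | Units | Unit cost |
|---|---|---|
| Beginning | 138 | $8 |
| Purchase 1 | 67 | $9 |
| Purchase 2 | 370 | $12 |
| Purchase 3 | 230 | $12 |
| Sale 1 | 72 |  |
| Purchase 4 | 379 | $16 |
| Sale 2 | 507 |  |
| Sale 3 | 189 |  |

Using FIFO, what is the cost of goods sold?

Sale 1 (72) [FIFO — oldest first]: 72 @ $8 = $576
Sale 2 (507) [FIFO — oldest first]: 66 @ $8 + 67 @ $9 + 370 @ $12 + 4 @ $12 = $5,619
Sale 3 (189) [FIFO — oldest first]: 189 @ $12 = $2,268
Total COGS = $576 + $5,619 + $2,268 = $8,463
Ending inventory: 37 @ $12 + 379 @ $16 = $6,508
Check: goods available $14,971 = COGS $8,463 + ending $6,508

COGS = $8,463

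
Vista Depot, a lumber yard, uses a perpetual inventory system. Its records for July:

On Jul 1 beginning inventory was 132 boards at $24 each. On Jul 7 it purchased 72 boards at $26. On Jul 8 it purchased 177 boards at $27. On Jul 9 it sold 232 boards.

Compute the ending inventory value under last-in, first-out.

Jul 9, 232 sold [LIFO — newest first]: 177 @ $27 + 55 @ $26 = $6,209
Ending inventory: 132 @ $24 + 17 @ $26 = $3,610

Ending inventory = $3,610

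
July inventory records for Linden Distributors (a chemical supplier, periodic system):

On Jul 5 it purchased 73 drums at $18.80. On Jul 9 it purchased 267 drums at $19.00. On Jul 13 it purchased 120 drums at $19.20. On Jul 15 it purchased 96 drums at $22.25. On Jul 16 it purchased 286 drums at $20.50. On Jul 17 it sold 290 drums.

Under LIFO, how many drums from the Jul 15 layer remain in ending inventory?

Jul 17, 290 sold [LIFO — newest first]: 286 @ $20.50 + 4 @ $22.25 = $5,952.00
Ending inventory: 73 @ $18.80 + 267 @ $19.00 + 120 @ $19.20 + 92 @ $22.25 = $10,796.40

92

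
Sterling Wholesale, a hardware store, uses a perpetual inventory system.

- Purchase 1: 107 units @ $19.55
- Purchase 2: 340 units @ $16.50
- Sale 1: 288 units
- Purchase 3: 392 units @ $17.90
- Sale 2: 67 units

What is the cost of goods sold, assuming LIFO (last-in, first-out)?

Sale 1 (288) [LIFO — newest first]: 288 @ $16.50 = $4,752.00
Sale 2 (67) [LIFO — newest first]: 67 @ $17.90 = $1,199.30
Total COGS = $4,752.00 + $1,199.30 = $5,951.30
Ending inventory: 107 @ $19.55 + 52 @ $16.50 + 325 @ $17.90 = $8,767.35
Check: goods available $14,718.65 = COGS $5,951.30 + ending $8,767.35

COGS = $5,951.30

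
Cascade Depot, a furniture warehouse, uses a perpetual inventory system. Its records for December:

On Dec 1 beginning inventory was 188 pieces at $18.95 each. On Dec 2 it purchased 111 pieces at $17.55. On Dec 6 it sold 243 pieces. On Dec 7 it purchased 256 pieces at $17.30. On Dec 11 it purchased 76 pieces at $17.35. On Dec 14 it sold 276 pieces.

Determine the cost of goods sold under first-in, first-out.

COGS = $9,316.65

Dec 6, 243 sold [FIFO — oldest first]: 188 @ $18.95 + 55 @ $17.55 = $4,527.85
Dec 14, 276 sold [FIFO — oldest first]: 56 @ $17.55 + 220 @ $17.30 = $4,788.80
Total COGS = $4,527.85 + $4,788.80 = $9,316.65
Ending inventory: 36 @ $17.30 + 76 @ $17.35 = $1,941.40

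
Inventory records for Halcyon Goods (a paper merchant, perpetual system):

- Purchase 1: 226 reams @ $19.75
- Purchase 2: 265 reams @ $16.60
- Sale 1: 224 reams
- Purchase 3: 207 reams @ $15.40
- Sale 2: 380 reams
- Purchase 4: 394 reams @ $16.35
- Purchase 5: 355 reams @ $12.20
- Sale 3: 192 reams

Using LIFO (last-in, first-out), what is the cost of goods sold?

Sale 1 (224) [LIFO — newest first]: 224 @ $16.60 = $3,718.40
Sale 2 (380) [LIFO — newest first]: 207 @ $15.40 + 41 @ $16.60 + 132 @ $19.75 = $6,475.40
Sale 3 (192) [LIFO — newest first]: 192 @ $12.20 = $2,342.40
Total COGS = $3,718.40 + $6,475.40 + $2,342.40 = $12,536.20
Ending inventory: 94 @ $19.75 + 394 @ $16.35 + 163 @ $12.20 = $10,287.00

COGS = $12,536.20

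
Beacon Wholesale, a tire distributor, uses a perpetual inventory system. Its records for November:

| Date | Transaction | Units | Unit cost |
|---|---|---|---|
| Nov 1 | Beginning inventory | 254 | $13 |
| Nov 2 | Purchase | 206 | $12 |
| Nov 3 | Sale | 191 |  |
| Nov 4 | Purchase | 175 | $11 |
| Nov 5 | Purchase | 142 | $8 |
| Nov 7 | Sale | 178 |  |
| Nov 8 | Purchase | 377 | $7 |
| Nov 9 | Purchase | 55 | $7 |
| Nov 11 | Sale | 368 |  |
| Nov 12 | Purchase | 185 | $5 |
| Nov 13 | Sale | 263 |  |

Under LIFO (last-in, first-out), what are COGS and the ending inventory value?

Nov 3, 191 sold [LIFO — newest first]: 191 @ $12 = $2,292
Nov 7, 178 sold [LIFO — newest first]: 142 @ $8 + 36 @ $11 = $1,532
Nov 11, 368 sold [LIFO — newest first]: 55 @ $7 + 313 @ $7 = $2,576
Nov 13, 263 sold [LIFO — newest first]: 185 @ $5 + 64 @ $7 + 14 @ $11 = $1,527
Total COGS = $2,292 + $1,532 + $2,576 + $1,527 = $7,927
Ending inventory: 254 @ $13 + 15 @ $12 + 125 @ $11 = $4,857

COGS = $7,927; ending inventory = $4,857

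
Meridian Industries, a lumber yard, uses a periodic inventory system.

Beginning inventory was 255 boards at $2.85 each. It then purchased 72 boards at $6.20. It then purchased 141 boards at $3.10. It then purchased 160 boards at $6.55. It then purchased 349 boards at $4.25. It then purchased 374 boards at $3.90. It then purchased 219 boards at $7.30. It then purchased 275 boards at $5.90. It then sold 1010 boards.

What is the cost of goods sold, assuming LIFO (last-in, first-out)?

Sale 1 (1010) [LIFO — newest first]: 275 @ $5.90 + 219 @ $7.30 + 374 @ $3.90 + 142 @ $4.25 = $5,283.30
Ending inventory: 255 @ $2.85 + 72 @ $6.20 + 141 @ $3.10 + 160 @ $6.55 + 207 @ $4.25 = $3,538.00

COGS = $5,283.30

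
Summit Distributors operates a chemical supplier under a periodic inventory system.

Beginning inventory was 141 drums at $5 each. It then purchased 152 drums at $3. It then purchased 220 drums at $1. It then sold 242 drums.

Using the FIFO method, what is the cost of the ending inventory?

Ending inventory = $373

Sale 1 (242) [FIFO — oldest first]: 141 @ $5 + 101 @ $3 = $1,008
Ending inventory: 51 @ $3 + 220 @ $1 = $373
Check: goods available $1,381 = COGS $1,008 + ending $373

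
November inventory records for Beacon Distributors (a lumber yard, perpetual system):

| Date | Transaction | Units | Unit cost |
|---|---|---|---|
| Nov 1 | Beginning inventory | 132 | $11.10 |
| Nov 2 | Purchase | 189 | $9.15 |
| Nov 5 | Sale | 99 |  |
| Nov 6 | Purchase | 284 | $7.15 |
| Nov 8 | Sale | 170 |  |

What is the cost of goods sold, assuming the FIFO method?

Nov 5, 99 sold [FIFO — oldest first]: 99 @ $11.10 = $1,098.90
Nov 8, 170 sold [FIFO — oldest first]: 33 @ $11.10 + 137 @ $9.15 = $1,619.85
Total COGS = $1,098.90 + $1,619.85 = $2,718.75
Ending inventory: 52 @ $9.15 + 284 @ $7.15 = $2,506.40
Check: goods available $5,225.15 = COGS $2,718.75 + ending $2,506.40

COGS = $2,718.75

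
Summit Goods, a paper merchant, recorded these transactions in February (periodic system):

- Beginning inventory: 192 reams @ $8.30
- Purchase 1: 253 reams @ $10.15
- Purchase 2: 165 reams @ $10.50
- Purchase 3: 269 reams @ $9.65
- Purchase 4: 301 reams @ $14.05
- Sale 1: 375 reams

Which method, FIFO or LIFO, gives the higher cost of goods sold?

LIFO

FIFO COGS: 192 @ $8.30 + 183 @ $10.15 = $3,451.05
LIFO COGS: 301 @ $14.05 + 74 @ $9.65 = $4,943.15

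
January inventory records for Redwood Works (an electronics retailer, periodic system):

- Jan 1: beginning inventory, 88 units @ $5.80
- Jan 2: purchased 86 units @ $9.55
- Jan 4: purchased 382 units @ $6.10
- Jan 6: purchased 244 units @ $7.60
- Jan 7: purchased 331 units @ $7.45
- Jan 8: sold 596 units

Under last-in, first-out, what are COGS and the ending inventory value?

COGS = $4,448.45; ending inventory = $3,533.80

Jan 8, 596 sold [LIFO — newest first]: 331 @ $7.45 + 244 @ $7.60 + 21 @ $6.10 = $4,448.45
Ending inventory: 88 @ $5.80 + 86 @ $9.55 + 361 @ $6.10 = $3,533.80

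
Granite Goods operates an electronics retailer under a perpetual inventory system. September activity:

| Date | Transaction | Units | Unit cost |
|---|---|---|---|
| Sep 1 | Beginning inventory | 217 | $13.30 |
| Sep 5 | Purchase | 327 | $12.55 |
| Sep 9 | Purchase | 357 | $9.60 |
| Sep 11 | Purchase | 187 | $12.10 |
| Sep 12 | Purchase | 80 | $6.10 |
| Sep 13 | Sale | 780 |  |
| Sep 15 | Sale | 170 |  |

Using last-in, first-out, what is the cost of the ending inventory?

Sep 13, 780 sold [LIFO — newest first]: 80 @ $6.10 + 187 @ $12.10 + 357 @ $9.60 + 156 @ $12.55 = $8,135.70
Sep 15, 170 sold [LIFO — newest first]: 170 @ $12.55 = $2,133.50
Total COGS = $8,135.70 + $2,133.50 = $10,269.20
Ending inventory: 217 @ $13.30 + 1 @ $12.55 = $2,898.65

Ending inventory = $2,898.65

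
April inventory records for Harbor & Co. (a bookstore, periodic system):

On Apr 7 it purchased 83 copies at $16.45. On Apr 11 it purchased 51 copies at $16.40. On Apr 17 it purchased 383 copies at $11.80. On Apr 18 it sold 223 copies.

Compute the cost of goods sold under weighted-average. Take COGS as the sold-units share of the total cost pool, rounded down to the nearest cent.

Apr 18, sell 223: 223/517 × $6,721.15 → $2,899.06
Ending inventory (cost pool remaining) = $3,822.09

COGS = $2,899.06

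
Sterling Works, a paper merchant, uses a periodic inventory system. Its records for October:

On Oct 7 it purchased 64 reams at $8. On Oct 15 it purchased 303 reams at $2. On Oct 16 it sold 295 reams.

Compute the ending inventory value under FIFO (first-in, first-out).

Oct 16, 295 sold [FIFO — oldest first]: 64 @ $8 + 231 @ $2 = $974
Ending inventory: 72 @ $2 = $144
Check: goods available $1,118 = COGS $974 + ending $144

Ending inventory = $144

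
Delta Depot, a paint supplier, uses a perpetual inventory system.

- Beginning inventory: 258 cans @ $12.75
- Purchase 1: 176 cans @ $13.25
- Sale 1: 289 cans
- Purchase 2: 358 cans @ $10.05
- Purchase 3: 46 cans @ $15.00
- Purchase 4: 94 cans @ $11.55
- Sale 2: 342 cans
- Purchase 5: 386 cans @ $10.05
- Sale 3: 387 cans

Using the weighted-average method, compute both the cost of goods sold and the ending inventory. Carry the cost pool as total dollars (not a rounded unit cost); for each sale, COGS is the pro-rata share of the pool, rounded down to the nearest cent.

After Beginning: 258 on hand, pool $3,289.50 (≈ $12.7500 each)
After Purchase 1: 434 on hand, pool $5,621.50 (≈ $12.9528 each)
Sale 1, sell 289: 289/434 × $5,621.50 → $3,743.34
After Purchase 2: 503 on hand, pool $5,476.06 (≈ $10.8868 each)
After Purchase 3: 549 on hand, pool $6,166.06 (≈ $11.2314 each)
After Purchase 4: 643 on hand, pool $7,251.76 (≈ $11.2780 each)
Sale 2, sell 342: 342/643 × $7,251.76 → $3,857.07
After Purchase 5: 687 on hand, pool $7,273.99 (≈ $10.5880 each)
Sale 3, sell 387: 387/687 × $7,273.99 → $4,097.57
Total COGS = $3,743.34 + $3,857.07 + $4,097.57 = $11,697.98
Ending inventory (cost pool remaining) = $3,176.42
Check: goods available $14,874.40 = COGS $11,697.98 + ending $3,176.42

COGS = $11,697.98; ending inventory = $3,176.42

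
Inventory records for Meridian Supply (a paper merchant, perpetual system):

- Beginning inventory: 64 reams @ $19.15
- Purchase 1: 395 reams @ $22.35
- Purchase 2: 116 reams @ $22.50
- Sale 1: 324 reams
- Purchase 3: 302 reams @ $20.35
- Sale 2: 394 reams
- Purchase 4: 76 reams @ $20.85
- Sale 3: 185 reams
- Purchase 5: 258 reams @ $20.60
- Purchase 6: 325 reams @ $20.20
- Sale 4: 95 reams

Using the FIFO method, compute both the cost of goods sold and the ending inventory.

Sale 1 (324) [FIFO — oldest first]: 64 @ $19.15 + 260 @ $22.35 = $7,036.60
Sale 2 (394) [FIFO — oldest first]: 135 @ $22.35 + 116 @ $22.50 + 143 @ $20.35 = $8,537.30
Sale 3 (185) [FIFO — oldest first]: 159 @ $20.35 + 26 @ $20.85 = $3,777.75
Sale 4 (95) [FIFO — oldest first]: 50 @ $20.85 + 45 @ $20.60 = $1,969.50
Total COGS = $7,036.60 + $8,537.30 + $3,777.75 + $1,969.50 = $21,321.15
Ending inventory: 213 @ $20.60 + 325 @ $20.20 = $10,952.80

COGS = $21,321.15; ending inventory = $10,952.80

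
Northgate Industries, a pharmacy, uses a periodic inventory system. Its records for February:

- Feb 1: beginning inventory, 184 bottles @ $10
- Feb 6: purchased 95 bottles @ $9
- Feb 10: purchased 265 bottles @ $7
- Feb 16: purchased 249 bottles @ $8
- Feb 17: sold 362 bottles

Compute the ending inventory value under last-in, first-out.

Feb 17, 362 sold [LIFO — newest first]: 249 @ $8 + 113 @ $7 = $2,783
Ending inventory: 184 @ $10 + 95 @ $9 + 152 @ $7 = $3,759
Check: goods available $6,542 = COGS $2,783 + ending $3,759

Ending inventory = $3,759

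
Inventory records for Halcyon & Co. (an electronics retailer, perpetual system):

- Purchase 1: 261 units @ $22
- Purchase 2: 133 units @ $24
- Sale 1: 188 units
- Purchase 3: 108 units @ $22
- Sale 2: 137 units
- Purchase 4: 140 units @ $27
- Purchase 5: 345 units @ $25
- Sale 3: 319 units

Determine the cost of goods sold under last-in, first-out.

COGS = $15,391

Sale 1 (188) [LIFO — newest first]: 133 @ $24 + 55 @ $22 = $4,402
Sale 2 (137) [LIFO — newest first]: 108 @ $22 + 29 @ $22 = $3,014
Sale 3 (319) [LIFO — newest first]: 319 @ $25 = $7,975
Total COGS = $4,402 + $3,014 + $7,975 = $15,391
Ending inventory: 177 @ $22 + 140 @ $27 + 26 @ $25 = $8,324
Check: goods available $23,715 = COGS $15,391 + ending $8,324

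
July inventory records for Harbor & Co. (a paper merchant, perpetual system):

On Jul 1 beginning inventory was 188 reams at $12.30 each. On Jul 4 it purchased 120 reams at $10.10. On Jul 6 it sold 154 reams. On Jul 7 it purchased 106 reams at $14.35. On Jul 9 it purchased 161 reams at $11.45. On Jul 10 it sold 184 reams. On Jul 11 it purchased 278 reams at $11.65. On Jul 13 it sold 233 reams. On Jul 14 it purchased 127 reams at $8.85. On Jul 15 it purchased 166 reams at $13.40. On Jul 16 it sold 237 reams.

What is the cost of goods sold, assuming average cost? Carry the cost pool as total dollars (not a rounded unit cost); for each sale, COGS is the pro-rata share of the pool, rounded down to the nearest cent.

COGS = $9,536.31

After Jul 1: 188 on hand, pool $2,312.40 (≈ $12.3000 each)
After Jul 4: 308 on hand, pool $3,524.40 (≈ $11.4429 each)
Jul 6, sell 154: 154/308 × $3,524.40 → $1,762.20
After Jul 7: 260 on hand, pool $3,283.30 (≈ $12.6281 each)
After Jul 9: 421 on hand, pool $5,126.75 (≈ $12.1776 each)
Jul 10, sell 184: 184/421 × $5,126.75 → $2,240.66
After Jul 11: 515 on hand, pool $6,124.79 (≈ $11.8928 each)
Jul 13, sell 233: 233/515 × $6,124.79 → $2,771.02
After Jul 14: 409 on hand, pool $4,477.72 (≈ $10.9480 each)
After Jul 15: 575 on hand, pool $6,702.12 (≈ $11.6559 each)
Jul 16, sell 237: 237/575 × $6,702.12 → $2,762.43
Total COGS = $1,762.20 + $2,240.66 + $2,771.02 + $2,762.43 = $9,536.31
Ending inventory (cost pool remaining) = $3,939.69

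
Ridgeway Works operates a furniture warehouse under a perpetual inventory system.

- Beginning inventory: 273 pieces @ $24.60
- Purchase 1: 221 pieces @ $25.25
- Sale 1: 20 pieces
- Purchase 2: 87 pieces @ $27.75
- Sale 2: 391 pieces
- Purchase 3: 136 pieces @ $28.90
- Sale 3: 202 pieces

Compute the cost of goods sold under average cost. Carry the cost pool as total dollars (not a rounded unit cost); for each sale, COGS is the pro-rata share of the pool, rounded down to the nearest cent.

After Beginning: 273 on hand, pool $6,715.80 (≈ $24.6000 each)
After Purchase 1: 494 on hand, pool $12,296.05 (≈ $24.8908 each)
Sale 1, sell 20: 20/494 × $12,296.05 → $497.81
After Purchase 2: 561 on hand, pool $14,212.49 (≈ $25.3342 each)
Sale 2, sell 391: 391/561 × $14,212.49 → $9,905.67
After Purchase 3: 306 on hand, pool $8,237.22 (≈ $26.9190 each)
Sale 3, sell 202: 202/306 × $8,237.22 → $5,437.64
Total COGS = $497.81 + $9,905.67 + $5,437.64 = $15,841.12
Ending inventory (cost pool remaining) = $2,799.58
Check: goods available $18,640.70 = COGS $15,841.12 + ending $2,799.58

COGS = $15,841.12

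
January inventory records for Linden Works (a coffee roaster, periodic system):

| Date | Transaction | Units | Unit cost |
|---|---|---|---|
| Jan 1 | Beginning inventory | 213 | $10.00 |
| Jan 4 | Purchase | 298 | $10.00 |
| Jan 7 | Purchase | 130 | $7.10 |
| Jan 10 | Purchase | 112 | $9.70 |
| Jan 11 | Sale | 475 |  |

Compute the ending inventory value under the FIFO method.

Ending inventory = $2,369.40

Jan 11, 475 sold [FIFO — oldest first]: 213 @ $10.00 + 262 @ $10.00 = $4,750.00
Ending inventory: 36 @ $10.00 + 130 @ $7.10 + 112 @ $9.70 = $2,369.40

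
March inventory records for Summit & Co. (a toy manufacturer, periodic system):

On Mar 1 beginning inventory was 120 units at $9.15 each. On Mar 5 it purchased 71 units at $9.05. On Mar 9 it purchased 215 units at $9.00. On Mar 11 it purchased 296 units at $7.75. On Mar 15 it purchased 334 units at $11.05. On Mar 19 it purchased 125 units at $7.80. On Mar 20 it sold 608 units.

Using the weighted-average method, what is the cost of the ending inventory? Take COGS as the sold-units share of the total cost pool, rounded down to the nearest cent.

Ending inventory = $5,065.72

Mar 20, sell 608: 608/1161 × $10,635.25 → $5,569.53
Ending inventory (cost pool remaining) = $5,065.72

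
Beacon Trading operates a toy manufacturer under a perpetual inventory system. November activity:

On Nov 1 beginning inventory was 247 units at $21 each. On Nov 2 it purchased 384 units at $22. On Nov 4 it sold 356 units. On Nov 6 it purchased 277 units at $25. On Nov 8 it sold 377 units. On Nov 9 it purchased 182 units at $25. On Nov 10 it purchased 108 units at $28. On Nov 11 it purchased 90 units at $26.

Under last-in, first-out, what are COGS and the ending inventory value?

COGS = $16,885; ending inventory = $13,589

Nov 4, 356 sold [LIFO — newest first]: 356 @ $22 = $7,832
Nov 8, 377 sold [LIFO — newest first]: 277 @ $25 + 28 @ $22 + 72 @ $21 = $9,053
Total COGS = $7,832 + $9,053 = $16,885
Ending inventory: 175 @ $21 + 182 @ $25 + 108 @ $28 + 90 @ $26 = $13,589
Check: goods available $30,474 = COGS $16,885 + ending $13,589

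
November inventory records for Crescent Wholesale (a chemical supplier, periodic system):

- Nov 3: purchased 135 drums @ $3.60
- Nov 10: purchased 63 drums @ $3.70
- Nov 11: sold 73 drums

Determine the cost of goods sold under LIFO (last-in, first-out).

COGS = $269.10

Nov 11, 73 sold [LIFO — newest first]: 63 @ $3.70 + 10 @ $3.60 = $269.10
Ending inventory: 125 @ $3.60 = $450.00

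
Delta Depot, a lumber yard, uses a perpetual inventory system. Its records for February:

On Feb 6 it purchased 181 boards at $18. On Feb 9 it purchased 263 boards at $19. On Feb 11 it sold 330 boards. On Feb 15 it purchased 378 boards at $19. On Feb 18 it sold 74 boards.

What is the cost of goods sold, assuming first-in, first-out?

Feb 11, 330 sold [FIFO — oldest first]: 181 @ $18 + 149 @ $19 = $6,089
Feb 18, 74 sold [FIFO — oldest first]: 74 @ $19 = $1,406
Total COGS = $6,089 + $1,406 = $7,495
Ending inventory: 40 @ $19 + 378 @ $19 = $7,942

COGS = $7,495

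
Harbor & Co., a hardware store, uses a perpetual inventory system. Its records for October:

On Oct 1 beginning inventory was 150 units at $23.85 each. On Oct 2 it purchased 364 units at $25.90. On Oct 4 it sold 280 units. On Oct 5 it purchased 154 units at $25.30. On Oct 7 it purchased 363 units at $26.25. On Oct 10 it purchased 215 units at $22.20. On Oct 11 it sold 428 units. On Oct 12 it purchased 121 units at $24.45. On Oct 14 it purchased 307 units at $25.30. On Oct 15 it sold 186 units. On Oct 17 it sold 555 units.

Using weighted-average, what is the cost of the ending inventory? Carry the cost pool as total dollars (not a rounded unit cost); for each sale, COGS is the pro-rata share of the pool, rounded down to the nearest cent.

After Oct 1: 150 on hand, pool $3,577.50 (≈ $23.8500 each)
After Oct 2: 514 on hand, pool $13,005.10 (≈ $25.3018 each)
Oct 4, sell 280: 280/514 × $13,005.10 → $7,084.49
After Oct 5: 388 on hand, pool $9,816.81 (≈ $25.3011 each)
After Oct 7: 751 on hand, pool $19,345.56 (≈ $25.7597 each)
After Oct 10: 966 on hand, pool $24,118.56 (≈ $24.9675 each)
Oct 11, sell 428: 428/966 × $24,118.56 → $10,686.07
After Oct 12: 659 on hand, pool $16,390.94 (≈ $24.8724 each)
After Oct 14: 966 on hand, pool $24,158.04 (≈ $25.0083 each)
Oct 15, sell 186: 186/966 × $24,158.04 → $4,651.54
Oct 17, sell 555: 555/780 × $19,506.50 → $13,879.62
Total COGS = $7,084.49 + $10,686.07 + $4,651.54 + $13,879.62 = $36,301.72
Ending inventory (cost pool remaining) = $5,626.88

Ending inventory = $5,626.88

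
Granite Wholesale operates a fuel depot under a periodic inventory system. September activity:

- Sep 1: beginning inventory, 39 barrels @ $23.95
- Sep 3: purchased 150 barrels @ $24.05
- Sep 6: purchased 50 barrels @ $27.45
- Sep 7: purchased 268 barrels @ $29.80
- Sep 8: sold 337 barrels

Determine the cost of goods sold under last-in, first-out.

COGS = $9,815.85

Sep 8, 337 sold [LIFO — newest first]: 268 @ $29.80 + 50 @ $27.45 + 19 @ $24.05 = $9,815.85
Ending inventory: 39 @ $23.95 + 131 @ $24.05 = $4,084.60
Check: goods available $13,900.45 = COGS $9,815.85 + ending $4,084.60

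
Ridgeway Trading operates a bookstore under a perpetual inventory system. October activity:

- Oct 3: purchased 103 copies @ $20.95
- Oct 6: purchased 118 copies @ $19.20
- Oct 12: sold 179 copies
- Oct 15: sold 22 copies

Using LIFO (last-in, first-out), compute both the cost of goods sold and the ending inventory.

Oct 12, 179 sold [LIFO — newest first]: 118 @ $19.20 + 61 @ $20.95 = $3,543.55
Oct 15, 22 sold [LIFO — newest first]: 22 @ $20.95 = $460.90
Total COGS = $3,543.55 + $460.90 = $4,004.45
Ending inventory: 20 @ $20.95 = $419.00

COGS = $4,004.45; ending inventory = $419.00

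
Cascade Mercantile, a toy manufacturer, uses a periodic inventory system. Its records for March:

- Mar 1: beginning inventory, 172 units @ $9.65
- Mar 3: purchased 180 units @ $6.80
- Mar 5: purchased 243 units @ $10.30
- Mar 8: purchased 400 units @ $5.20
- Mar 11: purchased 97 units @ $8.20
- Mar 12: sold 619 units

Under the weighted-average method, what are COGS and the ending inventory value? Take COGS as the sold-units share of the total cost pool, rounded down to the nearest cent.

Mar 12, sell 619: 619/1092 × $8,262.10 → $4,683.36
Ending inventory (cost pool remaining) = $3,578.74
Check: goods available $8,262.10 = COGS $4,683.36 + ending $3,578.74

COGS = $4,683.36; ending inventory = $3,578.74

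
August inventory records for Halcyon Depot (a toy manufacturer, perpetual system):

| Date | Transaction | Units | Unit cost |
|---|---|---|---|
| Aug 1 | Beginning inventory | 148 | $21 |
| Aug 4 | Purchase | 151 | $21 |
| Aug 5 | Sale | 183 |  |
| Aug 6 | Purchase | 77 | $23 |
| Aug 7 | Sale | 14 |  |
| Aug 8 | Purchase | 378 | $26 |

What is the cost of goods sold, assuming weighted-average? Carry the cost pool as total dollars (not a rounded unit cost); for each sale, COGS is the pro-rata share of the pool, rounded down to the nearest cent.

COGS = $4,148.17

After Aug 1: 148 on hand, pool $3,108.00 (≈ $21.0000 each)
After Aug 4: 299 on hand, pool $6,279.00 (≈ $21.0000 each)
Aug 5, sell 183: 183/299 × $6,279.00 → $3,843.00
After Aug 6: 193 on hand, pool $4,207.00 (≈ $21.7979 each)
Aug 7, sell 14: 14/193 × $4,207.00 → $305.17
After Aug 8: 557 on hand, pool $13,729.83 (≈ $24.6496 each)
Total COGS = $3,843.00 + $305.17 = $4,148.17
Ending inventory (cost pool remaining) = $13,729.83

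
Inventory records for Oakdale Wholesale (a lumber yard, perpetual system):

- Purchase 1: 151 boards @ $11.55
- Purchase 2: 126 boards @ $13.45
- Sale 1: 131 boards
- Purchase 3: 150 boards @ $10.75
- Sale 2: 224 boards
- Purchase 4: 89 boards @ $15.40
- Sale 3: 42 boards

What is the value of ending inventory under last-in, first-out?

Ending inventory = $1,555.40

Sale 1 (131) [LIFO — newest first]: 126 @ $13.45 + 5 @ $11.55 = $1,752.45
Sale 2 (224) [LIFO — newest first]: 150 @ $10.75 + 74 @ $11.55 = $2,467.20
Sale 3 (42) [LIFO — newest first]: 42 @ $15.40 = $646.80
Total COGS = $1,752.45 + $2,467.20 + $646.80 = $4,866.45
Ending inventory: 72 @ $11.55 + 47 @ $15.40 = $1,555.40
Check: goods available $6,421.85 = COGS $4,866.45 + ending $1,555.40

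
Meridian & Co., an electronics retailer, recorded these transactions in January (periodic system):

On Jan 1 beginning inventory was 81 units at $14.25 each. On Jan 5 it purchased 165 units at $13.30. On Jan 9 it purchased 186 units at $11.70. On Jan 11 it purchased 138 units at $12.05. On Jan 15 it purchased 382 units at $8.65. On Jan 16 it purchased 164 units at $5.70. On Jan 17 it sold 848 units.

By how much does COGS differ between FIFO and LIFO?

$1,771.75

FIFO COGS: 81 @ $14.25 + 165 @ $13.30 + 186 @ $11.70 + 138 @ $12.05 + 278 @ $8.65 = $9,592.55
LIFO COGS: 164 @ $5.70 + 382 @ $8.65 + 138 @ $12.05 + 164 @ $11.70 = $7,820.80
Difference = |$9,592.55 − $7,820.80| = $1,771.75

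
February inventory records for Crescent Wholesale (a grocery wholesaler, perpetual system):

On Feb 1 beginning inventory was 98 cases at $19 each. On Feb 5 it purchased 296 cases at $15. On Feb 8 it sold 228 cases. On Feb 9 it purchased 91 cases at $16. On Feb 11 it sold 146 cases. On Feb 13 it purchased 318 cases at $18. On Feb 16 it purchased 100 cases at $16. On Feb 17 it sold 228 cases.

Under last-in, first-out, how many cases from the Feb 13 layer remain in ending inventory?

Feb 8, 228 sold [LIFO — newest first]: 228 @ $15 = $3,420
Feb 11, 146 sold [LIFO — newest first]: 91 @ $16 + 55 @ $15 = $2,281
Feb 17, 228 sold [LIFO — newest first]: 100 @ $16 + 128 @ $18 = $3,904
Total COGS = $3,420 + $2,281 + $3,904 = $9,605
Ending inventory: 98 @ $19 + 13 @ $15 + 190 @ $18 = $5,477

190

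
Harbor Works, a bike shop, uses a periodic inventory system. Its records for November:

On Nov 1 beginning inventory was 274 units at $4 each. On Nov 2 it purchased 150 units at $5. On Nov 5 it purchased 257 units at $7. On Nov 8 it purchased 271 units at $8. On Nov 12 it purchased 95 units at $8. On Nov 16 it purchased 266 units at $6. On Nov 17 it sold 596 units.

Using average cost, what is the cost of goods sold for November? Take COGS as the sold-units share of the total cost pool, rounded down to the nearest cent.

COGS = $3,708.09

Nov 17, sell 596: 596/1313 × $8,169.00 → $3,708.09
Ending inventory (cost pool remaining) = $4,460.91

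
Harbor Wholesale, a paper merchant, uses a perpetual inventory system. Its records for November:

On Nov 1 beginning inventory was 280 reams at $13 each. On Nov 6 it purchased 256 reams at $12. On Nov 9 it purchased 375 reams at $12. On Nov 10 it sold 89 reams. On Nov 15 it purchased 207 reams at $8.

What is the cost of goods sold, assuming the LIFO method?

COGS = $1,068

Nov 10, 89 sold [LIFO — newest first]: 89 @ $12 = $1,068
Ending inventory: 280 @ $13 + 256 @ $12 + 286 @ $12 + 207 @ $8 = $11,800
Check: goods available $12,868 = COGS $1,068 + ending $11,800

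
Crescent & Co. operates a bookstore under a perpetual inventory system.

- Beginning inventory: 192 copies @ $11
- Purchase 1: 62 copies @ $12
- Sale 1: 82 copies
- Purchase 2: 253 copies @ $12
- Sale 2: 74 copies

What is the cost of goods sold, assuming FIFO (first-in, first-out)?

Sale 1 (82) [FIFO — oldest first]: 82 @ $11 = $902
Sale 2 (74) [FIFO — oldest first]: 74 @ $11 = $814
Total COGS = $902 + $814 = $1,716
Ending inventory: 36 @ $11 + 62 @ $12 + 253 @ $12 = $4,176
Check: goods available $5,892 = COGS $1,716 + ending $4,176

COGS = $1,716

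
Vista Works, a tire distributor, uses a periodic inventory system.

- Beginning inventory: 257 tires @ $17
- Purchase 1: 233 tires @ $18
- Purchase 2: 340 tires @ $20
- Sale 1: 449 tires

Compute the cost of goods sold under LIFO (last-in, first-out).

Sale 1 (449) [LIFO — newest first]: 340 @ $20 + 109 @ $18 = $8,762
Ending inventory: 257 @ $17 + 124 @ $18 = $6,601

COGS = $8,762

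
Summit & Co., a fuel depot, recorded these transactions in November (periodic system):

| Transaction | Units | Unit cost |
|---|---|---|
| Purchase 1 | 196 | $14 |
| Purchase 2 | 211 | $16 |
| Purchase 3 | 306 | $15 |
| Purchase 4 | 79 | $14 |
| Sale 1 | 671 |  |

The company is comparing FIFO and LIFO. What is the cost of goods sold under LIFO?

FIFO COGS: 196 @ $14 + 211 @ $16 + 264 @ $15 = $10,080
LIFO COGS: 79 @ $14 + 306 @ $15 + 211 @ $16 + 75 @ $14 = $10,122

COGS = $10,122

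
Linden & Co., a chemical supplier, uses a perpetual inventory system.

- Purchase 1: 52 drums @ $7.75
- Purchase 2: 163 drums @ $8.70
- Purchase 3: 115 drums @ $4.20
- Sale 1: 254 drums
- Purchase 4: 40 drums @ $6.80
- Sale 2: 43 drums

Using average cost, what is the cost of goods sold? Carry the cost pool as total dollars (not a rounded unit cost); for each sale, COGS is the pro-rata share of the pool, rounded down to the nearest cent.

COGS = $2,070.98

After Purchase 1: 52 on hand, pool $403.00 (≈ $7.7500 each)
After Purchase 2: 215 on hand, pool $1,821.10 (≈ $8.4702 each)
After Purchase 3: 330 on hand, pool $2,304.10 (≈ $6.9821 each)
Sale 1, sell 254: 254/330 × $2,304.10 → $1,773.45
After Purchase 4: 116 on hand, pool $802.65 (≈ $6.9194 each)
Sale 2, sell 43: 43/116 × $802.65 → $297.53
Total COGS = $1,773.45 + $297.53 = $2,070.98
Ending inventory (cost pool remaining) = $505.12
Check: goods available $2,576.10 = COGS $2,070.98 + ending $505.12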